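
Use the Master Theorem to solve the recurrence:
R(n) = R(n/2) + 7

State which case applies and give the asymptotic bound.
Master Theorem template: R(n) = a·R(n/b) + f(n).
Here: a=1, b=2, f(n)=7
Compute log_b(a) = log_2(1) = 0.
f(n) = 7 = Θ(1). Case 2: R(n) = Θ(log n).

Case 2: R(n) = Θ(log n)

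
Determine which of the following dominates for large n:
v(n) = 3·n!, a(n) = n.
Comparing growth rates:
Growth-rate hierarchy: log n ≺ any polynomial ≺ any exponential cⁿ (c>1) ≺ n! ≺ nⁿ.
factorial dominates polynomial degree 1 asymptotically.

v(n) grows faster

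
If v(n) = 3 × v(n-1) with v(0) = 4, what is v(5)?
Computing step by step:
v(0) = 4
v(1) = 3 × 4 = 12
v(2) = 3 × 12 = 36
v(3) = 3 × 36 = 108
v(4) = 3 × 108 = 324
v(5) = 3 × 324 = 972

972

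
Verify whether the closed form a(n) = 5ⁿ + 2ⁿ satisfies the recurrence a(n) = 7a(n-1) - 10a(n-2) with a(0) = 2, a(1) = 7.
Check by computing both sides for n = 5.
From the recurrence with a(0) = 2, a(1) = 7:
  a(0) = 2, a(1) = 7, a(2) = 29, a(3) = 133, a(4) = 641, a(5) = 3157
  so the recurrence gives a(5) = 3157.
From the proposed closed form a(n) = 5ⁿ + 2ⁿ:
  a(5) = 3157.
Both sides give 3157 at n = 5, and the initial condition(s) match, so the closed form is consistent.

Yes, the closed form is correct.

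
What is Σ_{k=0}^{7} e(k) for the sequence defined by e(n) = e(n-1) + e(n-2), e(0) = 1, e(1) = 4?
Computing the sequence terms: 1, 4, 5, 9, 14, 23, 37, 60
Adding these values together:

153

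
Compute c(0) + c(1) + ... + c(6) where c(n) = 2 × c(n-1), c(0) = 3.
Computing the sequence terms: 3, 6, 12, 24, 48, 96, 192
Adding these values together:

381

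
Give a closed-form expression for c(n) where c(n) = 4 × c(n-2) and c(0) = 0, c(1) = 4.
Recurrence: c(n) = 4 × c(n-2), initial: c(0) = 0, c(1) = 4.
Characteristic equation: r² - 4 = 0, which factors as (r - 2)(r + 2) = 0, so r = 2, -2. General solution c(n) = A·2ⁿ + B·(-2)ⁿ. From c(0) = 0: A + B = 0. From c(1) = 4: 2A - 2B = 4. Solving gives A = 1, B = -1.

c(n) = 2ⁿ - (-2)ⁿ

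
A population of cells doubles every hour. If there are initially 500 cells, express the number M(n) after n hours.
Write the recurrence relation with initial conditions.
Each hour multiplies the count by 2, so the count after n hours depends only on the count after n-1 hours: M(n) = 2 × M(n-1). The starting count gives M(0) = 500.
Unrolling n times gives the closed form M(n) = 500 × 2ⁿ.

M(n) = 2 × M(n-1), M(0) = 500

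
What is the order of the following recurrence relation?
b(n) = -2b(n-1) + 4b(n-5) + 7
The order is the largest lag k for which b(n-k) appears. Here the deepest term is b(n-5) (the 7 term is non-homogeneous and does not affect the order), so the order is 5.

Order 5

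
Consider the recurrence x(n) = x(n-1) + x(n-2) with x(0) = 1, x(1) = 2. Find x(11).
Computing the sequence terms:
1, 2, 3, 5, 8, 13, 21, 34, 55, 89, 144, 233

233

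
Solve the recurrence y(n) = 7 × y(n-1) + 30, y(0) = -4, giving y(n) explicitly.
Recurrence: y(n) = 7 × y(n-1) + 30, initial: y(0) = -4.
Try y(n) = A·7ⁿ + C. Substituting: A·7ⁿ + C = 7(A·7ⁿ⁻¹ + C) + 30 = A·7ⁿ + 7C + 30, so C = 7C + 30, giving C = -5. Then y(0) = A - 5 = -4 gives A = 1.

y(n) = 7ⁿ - 5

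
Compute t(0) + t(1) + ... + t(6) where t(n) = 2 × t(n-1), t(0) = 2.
Computing the sequence terms: 2, 4, 8, 16, 32, 64, 128
Adding these values together:

254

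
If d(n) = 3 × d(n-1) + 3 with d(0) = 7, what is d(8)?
Computing step by step:
d(0) = 7
d(1) = 3 × 7 + 3 = 24
d(2) = 3 × 24 + 3 = 75
d(3) = 3 × 75 + 3 = 228
d(4) = 3 × 228 + 3 = 687
d(5) = 3 × 687 + 3 = 2064
d(6) = 3 × 2064 + 3 = 6195
d(7) = 3 × 6195 + 3 = 18588
d(8) = 3 × 18588 + 3 = 55767

55767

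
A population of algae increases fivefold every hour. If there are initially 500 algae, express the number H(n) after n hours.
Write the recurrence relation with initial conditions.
Each hour multiplies the count by 5, so the count after n hours depends only on the count after n-1 hours: H(n) = 5 × H(n-1). The starting count gives H(0) = 500.
Unrolling n times gives the closed form H(n) = 500 × 5ⁿ.

H(n) = 5 × H(n-1), H(0) = 500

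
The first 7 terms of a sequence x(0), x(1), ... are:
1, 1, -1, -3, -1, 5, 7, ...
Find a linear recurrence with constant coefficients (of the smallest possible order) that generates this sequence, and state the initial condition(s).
Look for the lowest-order linear relation among consecutive terms.
Observation: x(n) - 1·x(n-1) - (-2)·x(n-2) = 0 holds for the shown terms, and no order-1 relation x(n) = α·x(n-1) + β fits.
Check at n=3: 1·-1 + (-2)·1 = -3. ✓

x(n) = x(n-1) - 2x(n-2), x(0) = 1, x(1) = 1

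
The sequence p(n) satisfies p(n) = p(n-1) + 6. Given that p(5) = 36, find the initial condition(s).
p(5) = p(0) + 5·6, so p(0) = 36 - 30 = 6.

p(0) = 6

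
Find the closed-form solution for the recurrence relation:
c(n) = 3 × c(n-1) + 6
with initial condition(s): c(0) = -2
Recurrence: c(n) = 3 × c(n-1) + 6, initial: c(0) = -2.
Try c(n) = A·3ⁿ + C. Substituting: A·3ⁿ + C = 3(A·3ⁿ⁻¹ + C) + 6 = A·3ⁿ + 3C + 6, so C = 3C + 6, giving C = -3. Then c(0) = A - 3 = -2 gives A = 1.

c(n) = 3ⁿ - 3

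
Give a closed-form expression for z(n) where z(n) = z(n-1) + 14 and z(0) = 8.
Recurrence: z(n) = z(n-1) + 14, initial: z(0) = 8.
Each step adds 14, so z(n) = z(0) + 14n = 14n + 8.

z(n) = 14n + 8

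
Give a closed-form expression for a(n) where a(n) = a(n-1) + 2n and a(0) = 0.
Recurrence: a(n) = a(n-1) + 2n, initial: a(0) = 0.
Telescoping: a(n) = a(0) + 2·Σᵢ₌₁ⁿ i = 0 + 2·n(n+1)/2.

a(n) = 2·n(n+1)/2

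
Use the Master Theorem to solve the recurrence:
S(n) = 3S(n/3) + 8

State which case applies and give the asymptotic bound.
Master Theorem template: S(n) = a·S(n/b) + f(n).
Here: a=3, b=3, f(n)=8
Compute log_b(a) = log_3(3) = 1.
f(n) = 8 = O(n^(1-ε)) with ε = 1. Case 1: S(n) = Θ(n^log_b(a)) = Θ(n).

Case 1: S(n) = Θ(n)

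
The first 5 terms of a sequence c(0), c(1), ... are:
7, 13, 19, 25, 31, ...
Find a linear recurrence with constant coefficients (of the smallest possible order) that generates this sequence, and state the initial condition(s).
Look for the lowest-order linear relation among consecutive terms.
Observation: consecutive differences are constant (= 6).
Check at n=2: 1·13 + 6 = 19. ✓

c(n) = c(n-1) + 6, c(0) = 7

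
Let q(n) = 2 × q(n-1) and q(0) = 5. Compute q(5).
Computing step by step:
q(0) = 5
q(1) = 2 × 5 = 10
q(2) = 2 × 10 = 20
q(3) = 2 × 20 = 40
q(4) = 2 × 40 = 80
q(5) = 2 × 80 = 160

160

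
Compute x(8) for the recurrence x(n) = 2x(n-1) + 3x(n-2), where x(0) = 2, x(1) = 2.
Computing the sequence terms:
2, 2, 10, 26, 82, 242, 730, 2186, 6562

6562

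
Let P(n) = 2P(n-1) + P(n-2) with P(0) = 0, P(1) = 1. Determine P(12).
Computing the sequence terms:
0, 1, 2, 5, 12, 29, 70, 169, 408, 985, 2378, 5741, 13860

13860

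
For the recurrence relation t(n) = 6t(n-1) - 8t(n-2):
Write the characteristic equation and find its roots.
Substitute t(n) = rⁿ and divide through by rⁿ⁻²: r² - 6r + 8 = 0
Factor: (r - 2)(r - 4) = 0, so r = 2, 4.
General solution: t(n) = A·2ⁿ + B·4ⁿ

Characteristic: r² - 6r + 8 = 0, Roots: r = 2, 4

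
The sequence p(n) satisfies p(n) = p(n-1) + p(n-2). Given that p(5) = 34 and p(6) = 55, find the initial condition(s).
Work backwards using p(k) = p(k+2) - p(k+1):
p(4) = p(6) - p(5) = 55 - 34 = 21
p(3) = p(5) - p(4) = 34 - 21 = 13
p(2) = p(4) - p(3) = 21 - 13 = 8
p(1) = p(3) - p(2) = 13 - 8 = 5
p(0) = p(2) - p(1) = 8 - 5 = 3

p(0) = 3, p(1) = 5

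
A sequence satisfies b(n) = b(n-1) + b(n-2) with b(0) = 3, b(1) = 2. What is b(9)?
Computing the sequence terms:
3, 2, 5, 7, 12, 19, 31, 50, 81, 131

131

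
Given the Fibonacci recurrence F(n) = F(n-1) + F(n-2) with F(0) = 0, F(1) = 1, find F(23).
Computing the sequence terms:
0, 1, 1, 2, 3, 5, 8, 13, 21, 34, 55, 89, 144, 233, 377, 610, 987, 1597, 2584, 4181, 6765, 10946, 17711, 28657

28657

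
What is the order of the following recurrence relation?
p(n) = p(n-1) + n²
The order is the largest lag k for which p(n-k) appears. Here the deepest term is p(n-1) (the n² term is non-homogeneous and does not affect the order), so the order is 1.

Order 1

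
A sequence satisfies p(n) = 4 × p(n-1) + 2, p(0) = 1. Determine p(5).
Computing step by step:
p(0) = 1
p(1) = 4 × 1 + 2 = 6
p(2) = 4 × 6 + 2 = 26
p(3) = 4 × 26 + 2 = 106
p(4) = 4 × 106 + 2 = 426
p(5) = 4 × 426 + 2 = 1706

1706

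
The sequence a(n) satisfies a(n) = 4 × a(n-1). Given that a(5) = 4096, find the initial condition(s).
In general a(n) = 4ⁿ · a(0). At n = 5: a(0) = a(5) / 4^5 = 4096 / 1024 = 4.

a(0) = 4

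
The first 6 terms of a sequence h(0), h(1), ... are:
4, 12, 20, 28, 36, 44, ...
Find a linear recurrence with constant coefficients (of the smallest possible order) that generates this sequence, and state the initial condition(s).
Look for the lowest-order linear relation among consecutive terms.
Observation: consecutive differences are constant (= 8).
Check at n=2: 1·12 + 8 = 20. ✓

h(n) = h(n-1) + 8, h(0) = 4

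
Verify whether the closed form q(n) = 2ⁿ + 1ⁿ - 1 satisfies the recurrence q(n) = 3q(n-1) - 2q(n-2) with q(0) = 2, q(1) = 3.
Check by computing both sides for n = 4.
From the recurrence with q(0) = 2, q(1) = 3:
  q(0) = 2, q(1) = 3, q(2) = 5, q(3) = 9, q(4) = 17
  so the recurrence gives q(4) = 17.
From the proposed closed form q(n) = 2ⁿ + 1ⁿ - 1:
  q(4) = 16.
The recurrence gives 17 but the closed form gives 16, so the closed form does not satisfy the recurrence.

No, the closed form is incorrect.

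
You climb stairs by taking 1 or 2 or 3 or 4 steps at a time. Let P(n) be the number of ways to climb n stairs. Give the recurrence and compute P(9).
Condition on the size of the last step (1 to 4): before it there were n-1, …, n-4 stairs climbed, and these cases are disjoint, so P(n) = P(n-1) + P(n-2) + P(n-3) + P(n-4) (order-4 linear recurrence).
Initial conditions by direct count (compositions of i into parts ≤ 4): P(1) = 1; P(2) = 2; P(3) = 4; P(4) = 8.
Iterating the recurrence: P(5) = 15, P(6) = 29, P(7) = 56, P(8) = 108, P(9) = 208.

P(n) = P(n-1) + P(n-2) + P(n-3) + P(n-4), P(1) = 1, P(2) = 2, P(3) = 4, P(4) = 8; P(9) = 208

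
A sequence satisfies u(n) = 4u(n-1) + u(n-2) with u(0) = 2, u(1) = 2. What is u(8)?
Computing the sequence terms:
2, 2, 10, 42, 178, 754, 3194, 13530, 57314

57314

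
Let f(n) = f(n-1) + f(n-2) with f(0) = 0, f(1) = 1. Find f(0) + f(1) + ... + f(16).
Computing the sequence terms: 0, 1, 1, 2, 3, 5, 8, 13, 21, 34, 55, 89, 144, 233, 377, 610, 987
Adding these values together:

2583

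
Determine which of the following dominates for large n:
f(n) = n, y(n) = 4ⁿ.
Comparing growth rates:
Growth-rate hierarchy: log n ≺ any polynomial ≺ any exponential cⁿ (c>1) ≺ n! ≺ nⁿ.
exponential base 4 dominates polynomial degree 1 asymptotically.

y(n) grows faster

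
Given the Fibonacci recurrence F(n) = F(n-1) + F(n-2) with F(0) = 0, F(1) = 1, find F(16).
Computing the sequence terms:
0, 1, 1, 2, 3, 5, 8, 13, 21, 34, 55, 89, 144, 233, 377, 610, 987

987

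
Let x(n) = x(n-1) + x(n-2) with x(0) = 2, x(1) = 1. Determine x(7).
Computing the sequence terms:
2, 1, 3, 4, 7, 11, 18, 29

29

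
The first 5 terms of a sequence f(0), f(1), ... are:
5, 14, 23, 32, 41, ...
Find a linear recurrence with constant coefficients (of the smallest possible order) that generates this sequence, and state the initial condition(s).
Look for the lowest-order linear relation among consecutive terms.
Observation: consecutive differences are constant (= 9).
Check at n=2: 1·14 + 9 = 23. ✓

f(n) = f(n-1) + 9, f(0) = 5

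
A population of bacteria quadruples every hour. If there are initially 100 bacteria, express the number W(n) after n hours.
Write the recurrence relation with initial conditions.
Each hour multiplies the count by 4, so the count after n hours depends only on the count after n-1 hours: W(n) = 4 × W(n-1). The starting count gives W(0) = 100.
Unrolling n times gives the closed form W(n) = 100 × 4ⁿ.

W(n) = 4 × W(n-1), W(0) = 100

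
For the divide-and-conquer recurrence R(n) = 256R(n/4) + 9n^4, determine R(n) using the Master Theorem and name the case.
Master Theorem template: R(n) = a·R(n/b) + f(n).
Here: a=256, b=4, f(n)=9n^4
Compute log_b(a) = log_4(256) = 4.
f(n) = 9n^4 = Θ(n^4). Case 2: R(n) = Θ(n^4 log n).

Case 2: R(n) = Θ(n^4 log n)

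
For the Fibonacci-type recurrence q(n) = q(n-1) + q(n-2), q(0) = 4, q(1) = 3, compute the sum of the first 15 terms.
Computing the sequence terms: 4, 3, 7, 10, 17, 27, 44, 71, 115, 186, 301, 487, 788, 1275, 2063
Adding these values together:

5398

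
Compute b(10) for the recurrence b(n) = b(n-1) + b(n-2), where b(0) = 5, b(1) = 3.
Computing the sequence terms:
5, 3, 8, 11, 19, 30, 49, 79, 128, 207, 335

335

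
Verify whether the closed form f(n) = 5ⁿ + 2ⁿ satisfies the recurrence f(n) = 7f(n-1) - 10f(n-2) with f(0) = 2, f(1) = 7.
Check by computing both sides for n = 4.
From the recurrence with f(0) = 2, f(1) = 7:
  f(0) = 2, f(1) = 7, f(2) = 29, f(3) = 133, f(4) = 641
  so the recurrence gives f(4) = 641.
From the proposed closed form f(n) = 5ⁿ + 2ⁿ:
  f(4) = 641.
Both sides give 641 at n = 4, and the initial condition(s) match, so the closed form is consistent.

Yes, the closed form is correct.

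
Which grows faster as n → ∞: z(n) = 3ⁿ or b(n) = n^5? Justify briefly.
Comparing growth rates:
Growth-rate hierarchy: log n ≺ any polynomial ≺ any exponential cⁿ (c>1) ≺ n! ≺ nⁿ.
exponential base 3 dominates polynomial degree 5 asymptotically.

z(n) grows faster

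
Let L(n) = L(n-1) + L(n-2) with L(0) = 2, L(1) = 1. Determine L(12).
Computing the sequence terms:
2, 1, 3, 4, 7, 11, 18, 29, 47, 76, 123, 199, 322

322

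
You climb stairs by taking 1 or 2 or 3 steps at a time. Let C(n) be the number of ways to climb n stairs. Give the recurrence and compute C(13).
Condition on the size of the last step (1 to 3): before it there were n-1, …, n-3 stairs climbed, and these cases are disjoint, so C(n) = C(n-1) + C(n-2) + C(n-3) (order-3 linear recurrence).
Initial conditions by direct count (compositions of i into parts ≤ 3): C(1) = 1; C(2) = 2; C(3) = 4.
Iterating the recurrence: C(4) = 7, C(5) = 13, C(6) = 24, C(7) = 44, C(8) = 81, C(9) = 149, C(10) = 274, C(11) = 504, C(12) = 927, C(13) = 1705.

C(n) = C(n-1) + C(n-2) + C(n-3), C(1) = 1, C(2) = 2, C(3) = 4; C(13) = 1705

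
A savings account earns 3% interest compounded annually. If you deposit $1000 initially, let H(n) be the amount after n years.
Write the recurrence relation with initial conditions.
Each year the balance grows by 3%, i.e. is multiplied by 1 + 3/100 = 1.03, so H(n) = 1.03 × H(n-1). The initial deposit gives H(0) = 1000.
Unrolling gives the closed form H(n) = 1000 × (1.03)ⁿ.

H(n) = 1.03 × H(n-1), H(0) = 1000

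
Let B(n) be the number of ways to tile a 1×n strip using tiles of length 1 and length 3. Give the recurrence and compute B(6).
Condition on the last tile: it has length 1 (leaving a 1×(n-1) strip) or length 3 (leaving a 1×(n-3) strip), so B(n) = B(n-1) + B(n-3) (order-3 linear recurrence).
For 0 ≤ i < 3 only unit tiles fit, so B(i) = 1.
Iterating the recurrence: B(3) = 2, B(4) = 3, B(5) = 4, B(6) = 6.

B(n) = B(n-1) + B(n-3), with B(i) = 1 for 0 ≤ i < 3; B(6) = 6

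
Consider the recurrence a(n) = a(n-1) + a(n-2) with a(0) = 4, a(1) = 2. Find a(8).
Computing the sequence terms:
4, 2, 6, 8, 14, 22, 36, 58, 94

94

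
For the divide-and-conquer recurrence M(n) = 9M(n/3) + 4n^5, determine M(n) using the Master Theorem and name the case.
Master Theorem template: M(n) = a·M(n/b) + f(n).
Here: a=9, b=3, f(n)=4n^5
Compute log_b(a) = log_3(9) = 2.
f(n) = 4n^5 = Ω(n^(2+ε)) with ε = 3, and the regularity condition holds (a·f(n/b) = (a/b^5)·f(n) with a/b^5 = 3^-3 < 1). Case 3: M(n) = Θ(f(n)) = Θ(n^5).

Case 3: M(n) = Θ(n^5)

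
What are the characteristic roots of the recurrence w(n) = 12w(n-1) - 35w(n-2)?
Substitute w(n) = rⁿ and divide through by rⁿ⁻²: r² - 12r + 35 = 0
Factor: (r - 7)(r - 5) = 0, so r = 7, 5.
General solution: w(n) = A·7ⁿ + B·5ⁿ

Characteristic: r² - 12r + 35 = 0, Roots: r = 7, 5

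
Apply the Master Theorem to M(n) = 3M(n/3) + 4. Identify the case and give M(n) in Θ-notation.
Master Theorem template: M(n) = a·M(n/b) + f(n).
Here: a=3, b=3, f(n)=4
Compute log_b(a) = log_3(3) = 1.
f(n) = 4 = O(n^(1-ε)) with ε = 1. Case 1: M(n) = Θ(n^log_b(a)) = Θ(n).

Case 1: M(n) = Θ(n)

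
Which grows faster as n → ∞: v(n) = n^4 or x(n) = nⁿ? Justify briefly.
Comparing growth rates:
Growth-rate hierarchy: log n ≺ any polynomial ≺ any exponential cⁿ (c>1) ≺ n! ≺ nⁿ.
super-exponential nⁿ dominates polynomial degree 4 asymptotically.

x(n) grows faster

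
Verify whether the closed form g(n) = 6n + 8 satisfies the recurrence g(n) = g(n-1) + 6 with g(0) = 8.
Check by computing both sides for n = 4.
From the recurrence with g(0) = 8:
  g(0) = 8, g(1) = 14, g(2) = 20, g(3) = 26, g(4) = 32
  so the recurrence gives g(4) = 32.
From the proposed closed form g(n) = 6n + 8:
  g(4) = 32.
Both sides give 32 at n = 4, and the initial condition(s) match, so the closed form is consistent.

Yes, the closed form is correct.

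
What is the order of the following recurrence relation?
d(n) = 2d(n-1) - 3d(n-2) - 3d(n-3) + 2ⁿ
The order is the largest lag k for which d(n-k) appears. Here the deepest term is d(n-3) (the 2ⁿ term is non-homogeneous and does not affect the order), so the order is 3.

Order 3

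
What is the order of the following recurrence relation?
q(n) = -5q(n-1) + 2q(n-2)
The order is the largest lag k for which q(n-k) appears. Here the deepest term is q(n-2), so the order is 2.

Order 2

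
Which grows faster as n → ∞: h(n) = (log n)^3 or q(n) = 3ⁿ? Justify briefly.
Comparing growth rates:
Growth-rate hierarchy: log n ≺ any polynomial ≺ any exponential cⁿ (c>1) ≺ n! ≺ nⁿ.
exponential base 3 dominates polylogarithmic (log n)^3 asymptotically.

q(n) grows faster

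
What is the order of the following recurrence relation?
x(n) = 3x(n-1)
The order is the largest lag k for which x(n-k) appears. Here the deepest term is x(n-1), so the order is 1.

Order 1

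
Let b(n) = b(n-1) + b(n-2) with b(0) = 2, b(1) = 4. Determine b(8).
Computing the sequence terms:
2, 4, 6, 10, 16, 26, 42, 68, 110

110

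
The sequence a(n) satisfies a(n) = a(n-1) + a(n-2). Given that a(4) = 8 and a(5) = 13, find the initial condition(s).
Work backwards using a(k) = a(k+2) - a(k+1):
a(3) = a(5) - a(4) = 13 - 8 = 5
a(2) = a(4) - a(3) = 8 - 5 = 3
a(1) = a(3) - a(2) = 5 - 3 = 2
a(0) = a(2) - a(1) = 3 - 2 = 1

a(0) = 1, a(1) = 2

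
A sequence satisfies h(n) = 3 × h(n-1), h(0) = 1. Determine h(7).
Computing step by step:
h(0) = 1
h(1) = 3 × 1 = 3
h(2) = 3 × 3 = 9
h(3) = 3 × 9 = 27
h(4) = 3 × 27 = 81
h(5) = 3 × 81 = 243
h(6) = 3 × 243 = 729
h(7) = 3 × 729 = 2187

2187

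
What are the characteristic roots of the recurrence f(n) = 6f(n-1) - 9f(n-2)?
Substitute f(n) = rⁿ and divide through by rⁿ⁻²: r² - 6r + 9 = 0
Factor: (r - 3)² = 0, so r = 3 (double root).
General solution: f(n) = (A + Bn)·3ⁿ

Characteristic: r² - 6r + 9 = 0, Roots: r = 3 (double root)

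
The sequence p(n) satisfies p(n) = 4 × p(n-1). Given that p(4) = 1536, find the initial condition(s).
In general p(n) = 4ⁿ · p(0). At n = 4: p(0) = p(4) / 4^4 = 1536 / 256 = 6.

p(0) = 6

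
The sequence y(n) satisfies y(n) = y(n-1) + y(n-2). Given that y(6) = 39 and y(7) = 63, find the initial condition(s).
Work backwards using y(k) = y(k+2) - y(k+1):
y(5) = y(7) - y(6) = 63 - 39 = 24
y(4) = y(6) - y(5) = 39 - 24 = 15
y(3) = y(5) - y(4) = 24 - 15 = 9
y(2) = y(4) - y(3) = 15 - 9 = 6
y(1) = y(3) - y(2) = 9 - 6 = 3
y(0) = y(2) - y(1) = 6 - 3 = 3

y(0) = 3, y(1) = 3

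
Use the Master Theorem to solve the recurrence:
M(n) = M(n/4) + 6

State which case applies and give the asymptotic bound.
Master Theorem template: M(n) = a·M(n/b) + f(n).
Here: a=1, b=4, f(n)=6
Compute log_b(a) = log_4(1) = 0.
f(n) = 6 = Θ(1). Case 2: M(n) = Θ(log n).

Case 2: M(n) = Θ(log n)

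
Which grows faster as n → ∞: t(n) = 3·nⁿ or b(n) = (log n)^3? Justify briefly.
Comparing growth rates:
Growth-rate hierarchy: log n ≺ any polynomial ≺ any exponential cⁿ (c>1) ≺ n! ≺ nⁿ.
super-exponential nⁿ dominates polylogarithmic (log n)^3 asymptotically.

t(n) grows faster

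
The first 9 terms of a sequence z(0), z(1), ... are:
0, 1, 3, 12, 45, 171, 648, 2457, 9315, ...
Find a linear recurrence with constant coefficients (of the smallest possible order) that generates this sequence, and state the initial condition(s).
Look for the lowest-order linear relation among consecutive terms.
Observation: z(n) - 3·z(n-1) - (3)·z(n-2) = 0 holds for the shown terms, and no order-1 relation z(n) = α·z(n-1) + β fits.
Check at n=3: 3·3 + (3)·1 = 12. ✓

z(n) = 3z(n-1) + 3z(n-2), z(0) = 0, z(1) = 1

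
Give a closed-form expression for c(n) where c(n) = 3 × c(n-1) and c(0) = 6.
Recurrence: c(n) = 3 × c(n-1), initial: c(0) = 6.
Each term is 3 times the previous, so this is geometric with ratio 3. After n steps: c(n) = c(0)·3ⁿ = 6·3ⁿ.

c(n) = 6·3ⁿ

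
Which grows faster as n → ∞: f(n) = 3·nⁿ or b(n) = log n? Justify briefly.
Comparing growth rates:
Growth-rate hierarchy: log n ≺ any polynomial ≺ any exponential cⁿ (c>1) ≺ n! ≺ nⁿ.
super-exponential nⁿ dominates logarithmic asymptotically.

f(n) grows faster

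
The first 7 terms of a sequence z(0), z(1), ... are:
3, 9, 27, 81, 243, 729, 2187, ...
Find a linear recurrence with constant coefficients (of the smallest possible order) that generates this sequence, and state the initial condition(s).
Look for the lowest-order linear relation among consecutive terms.
Observation: each term is 3× the previous.
Check at n=2: 3·9 = 27. ✓

z(n) = 3 × z(n-1), z(0) = 3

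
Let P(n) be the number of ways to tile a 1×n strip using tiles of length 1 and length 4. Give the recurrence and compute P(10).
Condition on the last tile: it has length 1 (leaving a 1×(n-1) strip) or length 4 (leaving a 1×(n-4) strip), so P(n) = P(n-1) + P(n-4) (order-4 linear recurrence).
For 0 ≤ i < 4 only unit tiles fit, so P(i) = 1.
Iterating the recurrence: P(4) = 2, P(5) = 3, P(6) = 4, P(7) = 5, P(8) = 7, P(9) = 10, P(10) = 14.

P(n) = P(n-1) + P(n-4), with P(i) = 1 for 0 ≤ i < 4; P(10) = 14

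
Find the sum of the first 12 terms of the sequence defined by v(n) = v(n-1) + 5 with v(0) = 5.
Computing the sequence terms: 5, 10, 15, 20, 25, 30, 35, 40, 45, 50, 55, 60
Adding these values together:

390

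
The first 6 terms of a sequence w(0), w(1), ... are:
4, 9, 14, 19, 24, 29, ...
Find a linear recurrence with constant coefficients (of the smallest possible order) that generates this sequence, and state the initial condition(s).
Look for the lowest-order linear relation among consecutive terms.
Observation: consecutive differences are constant (= 5).
Check at n=2: 1·9 + 5 = 14. ✓

w(n) = w(n-1) + 5, w(0) = 4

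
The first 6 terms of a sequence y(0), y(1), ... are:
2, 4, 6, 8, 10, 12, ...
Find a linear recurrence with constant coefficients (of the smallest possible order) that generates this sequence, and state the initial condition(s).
Look for the lowest-order linear relation among consecutive terms.
Observation: consecutive differences are constant (= 2).
Check at n=2: 1·4 + 2 = 6. ✓

y(n) = y(n-1) + 2, y(0) = 2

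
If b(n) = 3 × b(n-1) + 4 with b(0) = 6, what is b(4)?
Computing step by step:
b(0) = 6
b(1) = 3 × 6 + 4 = 22
b(2) = 3 × 22 + 4 = 70
b(3) = 3 × 70 + 4 = 214
b(4) = 3 × 214 + 4 = 646

646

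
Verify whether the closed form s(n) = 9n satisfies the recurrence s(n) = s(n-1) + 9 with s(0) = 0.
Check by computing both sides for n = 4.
From the recurrence with s(0) = 0:
  s(0) = 0, s(1) = 9, s(2) = 18, s(3) = 27, s(4) = 36
  so the recurrence gives s(4) = 36.
From the proposed closed form s(n) = 9n:
  s(4) = 36.
Both sides give 36 at n = 4, and the initial condition(s) match, so the closed form is consistent.

Yes, the closed form is correct.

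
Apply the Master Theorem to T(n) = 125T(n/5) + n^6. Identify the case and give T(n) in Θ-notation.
Master Theorem template: T(n) = a·T(n/b) + f(n).
Here: a=125, b=5, f(n)=n^6
Compute log_b(a) = log_5(125) = 3.
f(n) = n^6 = Ω(n^(3+ε)) with ε = 3, and the regularity condition holds (a·f(n/b) = (a/b^6)·f(n) with a/b^6 = 5^-3 < 1). Case 3: T(n) = Θ(f(n)) = Θ(n^6).

Case 3: T(n) = Θ(n^6)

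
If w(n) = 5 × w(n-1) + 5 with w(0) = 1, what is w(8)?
Computing step by step:
w(0) = 1
w(1) = 5 × 1 + 5 = 10
w(2) = 5 × 10 + 5 = 55
w(3) = 5 × 55 + 5 = 280
w(4) = 5 × 280 + 5 = 1405
w(5) = 5 × 1405 + 5 = 7030
w(6) = 5 × 7030 + 5 = 35155
w(7) = 5 × 35155 + 5 = 175780
w(8) = 5 × 175780 + 5 = 878905

878905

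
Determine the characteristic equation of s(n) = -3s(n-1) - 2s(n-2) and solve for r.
Substitute s(n) = rⁿ and divide through by rⁿ⁻²: r² + 3r + 2 = 0
Factor: (r + 1)(r + 2) = 0, so r = -1, -2.
General solution: s(n) = A·(-1)ⁿ + B·(-2)ⁿ

Characteristic: r² + 3r + 2 = 0, Roots: r = -1, -2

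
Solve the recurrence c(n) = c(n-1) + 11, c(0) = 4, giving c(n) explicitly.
Recurrence: c(n) = c(n-1) + 11, initial: c(0) = 4.
Each step adds 11, so c(n) = c(0) + 11n = 11n + 4.

c(n) = 11n + 4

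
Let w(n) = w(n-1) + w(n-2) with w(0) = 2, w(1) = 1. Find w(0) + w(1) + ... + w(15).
Computing the sequence terms: 2, 1, 3, 4, 7, 11, 18, 29, 47, 76, 123, 199, 322, 521, 843, 1364
Adding these values together:

3570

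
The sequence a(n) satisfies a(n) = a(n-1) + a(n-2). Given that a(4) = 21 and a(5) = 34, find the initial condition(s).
Work backwards using a(k) = a(k+2) - a(k+1):
a(3) = a(5) - a(4) = 34 - 21 = 13
a(2) = a(4) - a(3) = 21 - 13 = 8
a(1) = a(3) - a(2) = 13 - 8 = 5
a(0) = a(2) - a(1) = 8 - 5 = 3

a(0) = 3, a(1) = 5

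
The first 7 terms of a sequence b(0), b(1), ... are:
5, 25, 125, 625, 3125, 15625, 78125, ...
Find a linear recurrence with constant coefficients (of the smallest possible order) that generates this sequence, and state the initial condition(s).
Look for the lowest-order linear relation among consecutive terms.
Observation: each term is 5× the previous.
Check at n=2: 5·25 = 125. ✓

b(n) = 5 × b(n-1), b(0) = 5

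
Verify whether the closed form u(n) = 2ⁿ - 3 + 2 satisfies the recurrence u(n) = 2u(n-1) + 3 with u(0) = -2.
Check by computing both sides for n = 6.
From the recurrence with u(0) = -2:
  u(0) = -2, u(1) = -1, u(2) = 1, u(3) = 5, u(4) = 13, u(5) = 29, u(6) = 61
  so the recurrence gives u(6) = 61.
From the proposed closed form u(n) = 2ⁿ - 3 + 2:
  u(6) = 63.
The recurrence gives 61 but the closed form gives 63, so the closed form does not satisfy the recurrence.

No, the closed form is incorrect.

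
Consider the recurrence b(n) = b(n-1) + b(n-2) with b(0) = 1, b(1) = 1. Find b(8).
Computing the sequence terms:
1, 1, 2, 3, 5, 8, 13, 21, 34

34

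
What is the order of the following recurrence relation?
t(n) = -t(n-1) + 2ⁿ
The order is the largest lag k for which t(n-k) appears. Here the deepest term is t(n-1) (the 2ⁿ term is non-homogeneous and does not affect the order), so the order is 1.

Order 1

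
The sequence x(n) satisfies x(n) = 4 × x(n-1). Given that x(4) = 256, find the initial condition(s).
In general x(n) = 4ⁿ · x(0). At n = 4: x(0) = x(4) / 4^4 = 256 / 256 = 1.

x(0) = 1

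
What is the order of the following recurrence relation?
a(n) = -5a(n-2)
The order is the largest lag k for which a(n-k) appears. Here the deepest term is a(n-2), so the order is 2.

Order 2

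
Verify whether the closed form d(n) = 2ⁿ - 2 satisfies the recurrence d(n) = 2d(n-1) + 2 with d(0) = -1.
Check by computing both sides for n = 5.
From the recurrence with d(0) = -1:
  d(0) = -1, d(1) = 0, d(2) = 2, d(3) = 6, d(4) = 14, d(5) = 30
  so the recurrence gives d(5) = 30.
From the proposed closed form d(n) = 2ⁿ - 2:
  d(5) = 30.
Both sides give 30 at n = 5, and the initial condition(s) match, so the closed form is consistent.

Yes, the closed form is correct.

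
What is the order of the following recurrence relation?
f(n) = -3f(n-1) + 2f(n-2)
The order is the largest lag k for which f(n-k) appears. Here the deepest term is f(n-2), so the order is 2.

Order 2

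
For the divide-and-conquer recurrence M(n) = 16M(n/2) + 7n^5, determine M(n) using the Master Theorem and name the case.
Master Theorem template: M(n) = a·M(n/b) + f(n).
Here: a=16, b=2, f(n)=7n^5
Compute log_b(a) = log_2(16) = 4.
f(n) = 7n^5 = Ω(n^(4+ε)) with ε = 1, and the regularity condition holds (a·f(n/b) = (a/b^5)·f(n) with a/b^5 = 2^-1 < 1). Case 3: M(n) = Θ(f(n)) = Θ(n^5).

Case 3: M(n) = Θ(n^5)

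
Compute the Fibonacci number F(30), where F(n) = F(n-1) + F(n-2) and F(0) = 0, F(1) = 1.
Computing the sequence terms:
0, 1, 1, 2, 3, 5, 8, 13, 21, 34, 55, 89, 144, 233, 377, 610, 987, 1597, 2584, 4181, 6765, 10946, 17711, 28657, 46368, 75025, 121393, 196418, 317811, 514229, 832040

832040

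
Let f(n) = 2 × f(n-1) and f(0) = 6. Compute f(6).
Computing step by step:
f(0) = 6
f(1) = 2 × 6 = 12
f(2) = 2 × 12 = 24
f(3) = 2 × 24 = 48
f(4) = 2 × 48 = 96
f(5) = 2 × 96 = 192
f(6) = 2 × 192 = 384

384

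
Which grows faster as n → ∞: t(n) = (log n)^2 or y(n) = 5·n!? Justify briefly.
Comparing growth rates:
Growth-rate hierarchy: log n ≺ any polynomial ≺ any exponential cⁿ (c>1) ≺ n! ≺ nⁿ.
factorial dominates polylogarithmic (log n)^2 asymptotically.

y(n) grows faster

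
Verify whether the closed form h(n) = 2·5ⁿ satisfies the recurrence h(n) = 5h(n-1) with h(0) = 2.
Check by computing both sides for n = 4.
From the recurrence with h(0) = 2:
  h(0) = 2, h(1) = 10, h(2) = 50, h(3) = 250, h(4) = 1250
  so the recurrence gives h(4) = 1250.
From the proposed closed form h(n) = 2·5ⁿ:
  h(4) = 1250.
Both sides give 1250 at n = 4, and the initial condition(s) match, so the closed form is consistent.

Yes, the closed form is correct.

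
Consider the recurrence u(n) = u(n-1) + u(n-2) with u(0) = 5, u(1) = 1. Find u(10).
Computing the sequence terms:
5, 1, 6, 7, 13, 20, 33, 53, 86, 139, 225

225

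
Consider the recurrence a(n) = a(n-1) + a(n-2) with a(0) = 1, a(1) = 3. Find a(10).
Computing the sequence terms:
1, 3, 4, 7, 11, 18, 29, 47, 76, 123, 199

199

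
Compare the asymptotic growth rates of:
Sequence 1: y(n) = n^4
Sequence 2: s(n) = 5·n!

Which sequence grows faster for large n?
Comparing growth rates:
Growth-rate hierarchy: log n ≺ any polynomial ≺ any exponential cⁿ (c>1) ≺ n! ≺ nⁿ.
factorial dominates polynomial degree 4 asymptotically.

s(n) grows faster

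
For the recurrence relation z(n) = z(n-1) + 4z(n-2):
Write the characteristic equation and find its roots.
Substitute z(n) = rⁿ and divide through by rⁿ⁻²: r² - r - 4 = 0
Discriminant: 1² + 4·4 = 17, not a perfect square, so by the quadratic formula r = (1 ± √17)/2.
General solution: z(n) = A·r₁ⁿ + B·r₂ⁿ where r₁,r₂ = (1 ± √17)/2

Characteristic: r² - r - 4 = 0, Roots: r = (1 ± √17)/2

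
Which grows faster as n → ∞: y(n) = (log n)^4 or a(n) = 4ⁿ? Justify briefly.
Comparing growth rates:
Growth-rate hierarchy: log n ≺ any polynomial ≺ any exponential cⁿ (c>1) ≺ n! ≺ nⁿ.
exponential base 4 dominates polylogarithmic (log n)^4 asymptotically.

a(n) grows faster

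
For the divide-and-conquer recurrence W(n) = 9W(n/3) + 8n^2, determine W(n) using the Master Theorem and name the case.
Master Theorem template: W(n) = a·W(n/b) + f(n).
Here: a=9, b=3, f(n)=8n^2
Compute log_b(a) = log_3(9) = 2.
f(n) = 8n^2 = Θ(n^2). Case 2: W(n) = Θ(n^2 log n).

Case 2: W(n) = Θ(n^2 log n)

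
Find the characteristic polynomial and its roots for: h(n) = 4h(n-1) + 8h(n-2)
Substitute h(n) = rⁿ and divide through by rⁿ⁻²: r² - 4r - 8 = 0
Discriminant: 4² + 4·8 = 48, not a perfect square, so by the quadratic formula r = (4 ± √48)/2.
General solution: h(n) = A·r₁ⁿ + B·r₂ⁿ where r₁,r₂ = (4 ± √48)/2

Characteristic: r² - 4r - 8 = 0, Roots: r = (4 ± √48)/2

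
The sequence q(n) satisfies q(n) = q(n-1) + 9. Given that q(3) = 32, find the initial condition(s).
q(3) = q(0) + 3·9, so q(0) = 32 - 27 = 5.

q(0) = 5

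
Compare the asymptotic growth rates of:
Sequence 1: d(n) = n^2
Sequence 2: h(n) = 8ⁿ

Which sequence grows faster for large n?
Comparing growth rates:
Growth-rate hierarchy: log n ≺ any polynomial ≺ any exponential cⁿ (c>1) ≺ n! ≺ nⁿ.
exponential base 8 dominates polynomial degree 2 asymptotically.

h(n) grows faster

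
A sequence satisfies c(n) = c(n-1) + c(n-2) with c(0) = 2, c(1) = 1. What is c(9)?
Computing the sequence terms:
2, 1, 3, 4, 7, 11, 18, 29, 47, 76

76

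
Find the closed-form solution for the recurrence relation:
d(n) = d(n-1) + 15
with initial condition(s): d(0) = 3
Recurrence: d(n) = d(n-1) + 15, initial: d(0) = 3.
Each step adds 15, so d(n) = d(0) + 15n = 15n + 3.

d(n) = 15n + 3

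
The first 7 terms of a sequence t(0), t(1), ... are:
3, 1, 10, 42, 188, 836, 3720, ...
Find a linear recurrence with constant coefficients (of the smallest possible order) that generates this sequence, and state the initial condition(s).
Look for the lowest-order linear relation among consecutive terms.
Observation: t(n) - 4·t(n-1) - (2)·t(n-2) = 0 holds for the shown terms, and no order-1 relation t(n) = α·t(n-1) + β fits.
Check at n=3: 4·10 + (2)·1 = 42. ✓

t(n) = 4t(n-1) + 2t(n-2), t(0) = 3, t(1) = 1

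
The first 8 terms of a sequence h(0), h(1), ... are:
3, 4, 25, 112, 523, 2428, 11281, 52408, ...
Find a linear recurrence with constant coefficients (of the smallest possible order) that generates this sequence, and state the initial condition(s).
Look for the lowest-order linear relation among consecutive terms.
Observation: h(n) - 4·h(n-1) - (3)·h(n-2) = 0 holds for the shown terms, and no order-1 relation h(n) = α·h(n-1) + β fits.
Check at n=3: 4·25 + (3)·4 = 112. ✓

h(n) = 4h(n-1) + 3h(n-2), h(0) = 3, h(1) = 4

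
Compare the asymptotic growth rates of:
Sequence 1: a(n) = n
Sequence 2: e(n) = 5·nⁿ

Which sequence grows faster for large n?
Comparing growth rates:
Growth-rate hierarchy: log n ≺ any polynomial ≺ any exponential cⁿ (c>1) ≺ n! ≺ nⁿ.
super-exponential nⁿ dominates polynomial degree 1 asymptotically.

e(n) grows faster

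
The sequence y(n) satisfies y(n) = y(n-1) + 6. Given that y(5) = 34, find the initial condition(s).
y(5) = y(0) + 5·6, so y(0) = 34 - 30 = 4.

y(0) = 4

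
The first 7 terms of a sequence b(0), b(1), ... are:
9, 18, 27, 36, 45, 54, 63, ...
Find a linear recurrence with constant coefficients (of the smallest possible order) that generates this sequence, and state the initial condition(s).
Look for the lowest-order linear relation among consecutive terms.
Observation: consecutive differences are constant (= 9).
Check at n=2: 1·18 + 9 = 27. ✓

b(n) = b(n-1) + 9, b(0) = 9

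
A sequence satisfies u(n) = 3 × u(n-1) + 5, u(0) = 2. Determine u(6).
Computing step by step:
u(0) = 2
u(1) = 3 × 2 + 5 = 11
u(2) = 3 × 11 + 5 = 38
u(3) = 3 × 38 + 5 = 119
u(4) = 3 × 119 + 5 = 362
u(5) = 3 × 362 + 5 = 1091
u(6) = 3 × 1091 + 5 = 3278

3278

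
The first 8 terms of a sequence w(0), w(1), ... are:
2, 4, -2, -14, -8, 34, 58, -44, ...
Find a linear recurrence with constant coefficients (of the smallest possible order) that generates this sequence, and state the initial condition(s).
Look for the lowest-order linear relation among consecutive terms.
Observation: w(n) - 1·w(n-1) - (-3)·w(n-2) = 0 holds for the shown terms, and no order-1 relation w(n) = α·w(n-1) + β fits.
Check at n=3: 1·-2 + (-3)·4 = -14. ✓

w(n) = w(n-1) - 3w(n-2), w(0) = 2, w(1) = 4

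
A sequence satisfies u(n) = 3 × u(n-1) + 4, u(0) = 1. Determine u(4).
Computing step by step:
u(0) = 1
u(1) = 3 × 1 + 4 = 7
u(2) = 3 × 7 + 4 = 25
u(3) = 3 × 25 + 4 = 79
u(4) = 3 × 79 + 4 = 241

241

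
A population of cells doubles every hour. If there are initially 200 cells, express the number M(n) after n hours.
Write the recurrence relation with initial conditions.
Each hour multiplies the count by 2, so the count after n hours depends only on the count after n-1 hours: M(n) = 2 × M(n-1). The starting count gives M(0) = 200.
Unrolling n times gives the closed form M(n) = 200 × 2ⁿ.

M(n) = 2 × M(n-1), M(0) = 200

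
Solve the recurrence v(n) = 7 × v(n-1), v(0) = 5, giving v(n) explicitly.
Recurrence: v(n) = 7 × v(n-1), initial: v(0) = 5.
Each term is 7 times the previous, so this is geometric with ratio 7. After n steps: v(n) = v(0)·7ⁿ = 5·7ⁿ.

v(n) = 5·7ⁿ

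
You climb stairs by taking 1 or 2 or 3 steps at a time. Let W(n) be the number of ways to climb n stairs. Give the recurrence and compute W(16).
Condition on the size of the last step (1 to 3): before it there were n-1, …, n-3 stairs climbed, and these cases are disjoint, so W(n) = W(n-1) + W(n-2) + W(n-3) (order-3 linear recurrence).
Initial conditions by direct count (compositions of i into parts ≤ 3): W(1) = 1; W(2) = 2; W(3) = 4.
Iterating the recurrence: W(4) = 7, W(5) = 13, W(6) = 24, W(7) = 44, W(8) = 81, W(9) = 149, W(10) = 274, W(11) = 504, W(12) = 927, W(13) = 1705, W(14) = 3136, W(15) = 5768, W(16) = 10609.

W(n) = W(n-1) + W(n-2) + W(n-3), W(1) = 1, W(2) = 2, W(3) = 4; W(16) = 10609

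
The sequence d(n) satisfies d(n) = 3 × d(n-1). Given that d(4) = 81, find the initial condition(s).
In general d(n) = 3ⁿ · d(0). At n = 4: d(0) = d(4) / 3^4 = 81 / 81 = 1.

d(0) = 1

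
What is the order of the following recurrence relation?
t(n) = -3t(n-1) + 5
The order is the largest lag k for which t(n-k) appears. Here the deepest term is t(n-1) (the 5 term is non-homogeneous and does not affect the order), so the order is 1.

Order 1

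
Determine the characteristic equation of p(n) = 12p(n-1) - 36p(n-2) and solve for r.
Substitute p(n) = rⁿ and divide through by rⁿ⁻²: r² - 12r + 36 = 0
Factor: (r - 6)² = 0, so r = 6 (double root).
General solution: p(n) = (A + Bn)·6ⁿ

Characteristic: r² - 12r + 36 = 0, Roots: r = 6 (double root)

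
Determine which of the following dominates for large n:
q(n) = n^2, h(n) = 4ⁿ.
Comparing growth rates:
Growth-rate hierarchy: log n ≺ any polynomial ≺ any exponential cⁿ (c>1) ≺ n! ≺ nⁿ.
exponential base 4 dominates polynomial degree 2 asymptotically.

h(n) grows faster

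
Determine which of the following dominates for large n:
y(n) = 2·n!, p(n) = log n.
Comparing growth rates:
Growth-rate hierarchy: log n ≺ any polynomial ≺ any exponential cⁿ (c>1) ≺ n! ≺ nⁿ.
factorial dominates logarithmic asymptotically.

y(n) grows faster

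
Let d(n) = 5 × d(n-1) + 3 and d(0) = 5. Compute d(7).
Computing step by step:
d(0) = 5
d(1) = 5 × 5 + 3 = 28
d(2) = 5 × 28 + 3 = 143
d(3) = 5 × 143 + 3 = 718
d(4) = 5 × 718 + 3 = 3593
d(5) = 5 × 3593 + 3 = 17968
d(6) = 5 × 17968 + 3 = 89843
d(7) = 5 × 89843 + 3 = 449218

449218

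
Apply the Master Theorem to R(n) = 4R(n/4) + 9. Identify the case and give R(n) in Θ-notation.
Master Theorem template: R(n) = a·R(n/b) + f(n).
Here: a=4, b=4, f(n)=9
Compute log_b(a) = log_4(4) = 1.
f(n) = 9 = O(n^(1-ε)) with ε = 1. Case 1: R(n) = Θ(n^log_b(a)) = Θ(n).

Case 1: R(n) = Θ(n)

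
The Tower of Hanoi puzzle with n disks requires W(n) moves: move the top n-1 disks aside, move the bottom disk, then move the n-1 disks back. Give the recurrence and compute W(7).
Moving n disks = move the top n-1 disks aside (W(n-1) moves) + move the largest disk (1 move) + move the n-1 disks back on top (W(n-1) moves), so W(n) = 2W(n-1) + 1, with W(1) = 1 (a single disk takes one move).
First terms: 1, 3, 7, 15, 31, 63, … — each is one less than a power of 2. Indeed W(n) + 1 = 2(W(n-1) + 1) with W(1) + 1 = 2, so W(n) + 1 = 2ⁿ and W(n) = 2ⁿ - 1.
Hence W(7) = 2^7 - 1 = 128 - 1 = 127.

W(n) = 2W(n-1) + 1, W(1) = 1; W(7) = 127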